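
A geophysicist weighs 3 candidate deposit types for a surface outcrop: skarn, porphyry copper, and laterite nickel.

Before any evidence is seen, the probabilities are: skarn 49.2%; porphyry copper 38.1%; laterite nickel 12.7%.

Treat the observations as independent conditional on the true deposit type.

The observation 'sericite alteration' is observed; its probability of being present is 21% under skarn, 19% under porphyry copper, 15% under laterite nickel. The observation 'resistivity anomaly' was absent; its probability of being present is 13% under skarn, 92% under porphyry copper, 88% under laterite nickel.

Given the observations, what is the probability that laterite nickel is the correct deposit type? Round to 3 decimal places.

Multiply each prior by the joint likelihood of the evidence pattern (using 1 − P(present | H) for each absent observation):
  skarn: 0.492 × 0.21 × (1 − 0.13) = 0.089888
  porphyry copper: 0.381 × 0.19 × (1 − 0.92) = 0.0057912
  laterite nickel: 0.127 × 0.15 × (1 − 0.88) = 0.002286
The unnormalized weights sum to 0.097966.
P(laterite nickel | evidence) = 0.002286 / 0.097966 ≈ 0.023.

0.023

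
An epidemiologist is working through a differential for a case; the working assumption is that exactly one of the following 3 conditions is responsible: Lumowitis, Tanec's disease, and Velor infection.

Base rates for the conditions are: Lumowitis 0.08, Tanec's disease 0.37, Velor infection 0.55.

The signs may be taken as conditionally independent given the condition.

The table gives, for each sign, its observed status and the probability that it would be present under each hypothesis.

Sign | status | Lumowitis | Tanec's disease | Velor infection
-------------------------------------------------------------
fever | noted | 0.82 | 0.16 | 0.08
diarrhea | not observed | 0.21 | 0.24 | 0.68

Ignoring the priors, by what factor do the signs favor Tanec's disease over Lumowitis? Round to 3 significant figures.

Joint likelihood of the sign pattern under each hypothesis (using 1 − P(present | H) for each absent sign):
  Tanec's disease: 0.16 × (1 − 0.24) = 0.1216
  Lumowitis: 0.82 × (1 − 0.21) = 0.6478
Bayes factor = 0.1216 / 0.6478 ≈ 0.188

0.188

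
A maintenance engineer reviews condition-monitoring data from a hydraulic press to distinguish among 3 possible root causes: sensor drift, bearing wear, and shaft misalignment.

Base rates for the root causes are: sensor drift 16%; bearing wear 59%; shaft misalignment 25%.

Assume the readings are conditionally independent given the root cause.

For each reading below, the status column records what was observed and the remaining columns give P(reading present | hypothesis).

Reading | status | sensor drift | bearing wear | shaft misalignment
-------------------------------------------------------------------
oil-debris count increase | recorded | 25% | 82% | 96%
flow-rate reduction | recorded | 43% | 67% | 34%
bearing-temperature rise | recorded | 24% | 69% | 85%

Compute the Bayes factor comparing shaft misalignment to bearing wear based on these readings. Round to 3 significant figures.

0.732

Take the product of per-reading likelihoods under each hypothesis, then divide.
  shaft misalignment: 0.96 × 0.34 × 0.85 = 0.27744
  bearing wear: 0.82 × 0.67 × 0.69 = 0.37909
Bayes factor = 0.27744 / 0.37909 ≈ 0.732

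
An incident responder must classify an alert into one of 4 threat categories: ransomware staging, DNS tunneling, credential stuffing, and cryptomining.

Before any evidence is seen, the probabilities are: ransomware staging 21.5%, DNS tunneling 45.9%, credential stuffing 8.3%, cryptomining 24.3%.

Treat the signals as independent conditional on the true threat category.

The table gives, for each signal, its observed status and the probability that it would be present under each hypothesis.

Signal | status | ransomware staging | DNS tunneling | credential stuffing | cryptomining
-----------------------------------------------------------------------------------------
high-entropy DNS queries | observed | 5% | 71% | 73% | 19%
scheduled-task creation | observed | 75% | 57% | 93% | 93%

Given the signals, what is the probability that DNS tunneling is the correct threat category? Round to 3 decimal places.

0.634

For each hypothesis, the unnormalized posterior weight is prior × product of the signal likelihoods:
  ransomware staging: 0.215 × 0.05 × 0.75 = 0.0080625
  DNS tunneling: 0.459 × 0.71 × 0.57 = 0.18576
  credential stuffing: 0.083 × 0.73 × 0.93 = 0.056349
  cryptomining: 0.243 × 0.19 × 0.93 = 0.042938
Normalizing constant Z = 0.0080625 + 0.18576 + 0.056349 + 0.042938 = 0.29311.
P(DNS tunneling | evidence) = 0.18576 / 0.29311 ≈ 0.634.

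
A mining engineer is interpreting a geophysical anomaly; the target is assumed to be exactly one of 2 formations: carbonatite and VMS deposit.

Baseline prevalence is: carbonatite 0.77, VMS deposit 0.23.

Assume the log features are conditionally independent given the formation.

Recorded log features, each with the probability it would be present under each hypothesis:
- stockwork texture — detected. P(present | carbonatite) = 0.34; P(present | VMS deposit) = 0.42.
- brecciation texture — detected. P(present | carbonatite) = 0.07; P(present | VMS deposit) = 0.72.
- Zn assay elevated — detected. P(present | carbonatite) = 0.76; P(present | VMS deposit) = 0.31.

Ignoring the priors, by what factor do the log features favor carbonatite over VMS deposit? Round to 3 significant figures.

0.193

The Bayes factor is the ratio of the joint likelihoods of the log feature pattern under the two hypotheses.
  carbonatite: 0.34 × 0.07 × 0.76 = 0.018088
  VMS deposit: 0.42 × 0.72 × 0.31 = 0.093744
Bayes factor = 0.018088 / 0.093744 ≈ 0.193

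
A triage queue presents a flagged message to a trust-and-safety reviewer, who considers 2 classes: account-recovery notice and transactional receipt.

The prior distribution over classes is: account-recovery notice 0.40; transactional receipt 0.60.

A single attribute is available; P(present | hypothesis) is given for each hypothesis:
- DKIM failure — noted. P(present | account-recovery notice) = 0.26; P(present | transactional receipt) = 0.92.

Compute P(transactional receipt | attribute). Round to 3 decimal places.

0.841

For each hypothesis, the unnormalized posterior weight is prior × likelihood:
  account-recovery notice: 0.40 × 0.26 = 0.104
  transactional receipt: 0.60 × 0.92 = 0.552
The unnormalized weights sum to 0.656.
P(transactional receipt | evidence) = 0.552 / 0.656 ≈ 0.841.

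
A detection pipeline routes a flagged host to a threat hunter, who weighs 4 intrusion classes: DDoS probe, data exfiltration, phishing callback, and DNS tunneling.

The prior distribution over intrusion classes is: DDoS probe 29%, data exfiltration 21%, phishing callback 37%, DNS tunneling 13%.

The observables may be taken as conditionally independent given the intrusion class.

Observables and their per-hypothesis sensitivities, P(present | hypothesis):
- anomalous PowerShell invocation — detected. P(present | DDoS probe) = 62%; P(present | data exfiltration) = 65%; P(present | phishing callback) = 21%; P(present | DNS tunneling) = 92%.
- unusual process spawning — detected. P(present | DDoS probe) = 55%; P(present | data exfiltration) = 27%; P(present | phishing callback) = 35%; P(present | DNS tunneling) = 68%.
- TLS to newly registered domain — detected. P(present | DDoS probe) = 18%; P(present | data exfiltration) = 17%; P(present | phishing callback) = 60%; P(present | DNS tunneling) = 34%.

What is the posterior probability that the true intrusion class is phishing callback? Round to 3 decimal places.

By Bayes' rule with conditional independence, the unnormalized weight for each hypothesis is prior × ∏ likelihoods:
  DDoS probe: 0.29 × 0.62 × 0.55 × 0.18 = 0.0178
  data exfiltration: 0.21 × 0.65 × 0.27 × 0.17 = 0.0062654
  phishing callback: 0.37 × 0.21 × 0.35 × 0.60 = 0.016317
  DNS tunneling: 0.13 × 0.92 × 0.68 × 0.34 = 0.027652
Marginal likelihood of the evidence = 0.068034.
P(phishing callback | evidence) = 0.016317 / 0.068034 ≈ 0.240.

0.240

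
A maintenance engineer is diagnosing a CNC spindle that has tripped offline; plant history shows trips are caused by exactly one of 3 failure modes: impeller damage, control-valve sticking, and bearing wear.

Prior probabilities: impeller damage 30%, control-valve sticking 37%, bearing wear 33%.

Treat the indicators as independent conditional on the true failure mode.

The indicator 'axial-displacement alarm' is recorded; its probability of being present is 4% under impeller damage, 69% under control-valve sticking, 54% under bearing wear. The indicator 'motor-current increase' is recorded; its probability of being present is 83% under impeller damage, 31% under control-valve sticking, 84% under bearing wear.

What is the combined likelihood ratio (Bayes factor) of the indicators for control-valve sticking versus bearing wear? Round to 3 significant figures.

Joint likelihood of the indicator pattern under each hypothesis:
  control-valve sticking: 0.69 × 0.31 = 0.2139
  bearing wear: 0.54 × 0.84 = 0.4536
Bayes factor = 0.2139 / 0.4536 ≈ 0.472

0.472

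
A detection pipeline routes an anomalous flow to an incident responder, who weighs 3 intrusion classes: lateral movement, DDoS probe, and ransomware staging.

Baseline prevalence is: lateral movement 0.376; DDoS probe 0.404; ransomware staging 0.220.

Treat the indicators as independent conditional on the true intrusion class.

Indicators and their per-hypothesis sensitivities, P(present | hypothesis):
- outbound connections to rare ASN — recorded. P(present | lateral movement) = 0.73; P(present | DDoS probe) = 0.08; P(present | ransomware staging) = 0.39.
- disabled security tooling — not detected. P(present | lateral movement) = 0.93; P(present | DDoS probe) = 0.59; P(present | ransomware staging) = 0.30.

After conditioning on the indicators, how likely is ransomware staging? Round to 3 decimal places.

For each hypothesis, the unnormalized posterior weight is prior × product of the indicator likelihoods (using 1 − P(present | H) for each absent indicator):
  lateral movement: 0.376 × 0.73 × (1 − 0.93) = 0.019214
  DDoS probe: 0.404 × 0.08 × (1 − 0.59) = 0.013251
  ransomware staging: 0.220 × 0.39 × (1 − 0.30) = 0.06006
Marginal likelihood of the evidence = 0.092525.
P(ransomware staging | evidence) = 0.06006 / 0.092525 ≈ 0.649.

0.649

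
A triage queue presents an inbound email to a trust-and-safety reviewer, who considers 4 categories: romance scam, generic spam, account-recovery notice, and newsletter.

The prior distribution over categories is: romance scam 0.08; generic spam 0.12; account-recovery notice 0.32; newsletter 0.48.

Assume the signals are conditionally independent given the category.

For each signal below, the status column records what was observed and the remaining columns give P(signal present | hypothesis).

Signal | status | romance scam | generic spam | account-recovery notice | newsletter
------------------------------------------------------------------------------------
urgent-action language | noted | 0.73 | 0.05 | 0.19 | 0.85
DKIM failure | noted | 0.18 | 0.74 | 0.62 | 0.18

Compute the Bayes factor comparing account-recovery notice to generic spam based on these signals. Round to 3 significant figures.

3.18

The Bayes factor is the ratio of the joint likelihoods of the signal pattern under the two hypotheses.
  account-recovery notice: 0.19 × 0.62 = 0.1178
  generic spam: 0.05 × 0.74 = 0.037
Bayes factor = 0.1178 / 0.037 ≈ 3.18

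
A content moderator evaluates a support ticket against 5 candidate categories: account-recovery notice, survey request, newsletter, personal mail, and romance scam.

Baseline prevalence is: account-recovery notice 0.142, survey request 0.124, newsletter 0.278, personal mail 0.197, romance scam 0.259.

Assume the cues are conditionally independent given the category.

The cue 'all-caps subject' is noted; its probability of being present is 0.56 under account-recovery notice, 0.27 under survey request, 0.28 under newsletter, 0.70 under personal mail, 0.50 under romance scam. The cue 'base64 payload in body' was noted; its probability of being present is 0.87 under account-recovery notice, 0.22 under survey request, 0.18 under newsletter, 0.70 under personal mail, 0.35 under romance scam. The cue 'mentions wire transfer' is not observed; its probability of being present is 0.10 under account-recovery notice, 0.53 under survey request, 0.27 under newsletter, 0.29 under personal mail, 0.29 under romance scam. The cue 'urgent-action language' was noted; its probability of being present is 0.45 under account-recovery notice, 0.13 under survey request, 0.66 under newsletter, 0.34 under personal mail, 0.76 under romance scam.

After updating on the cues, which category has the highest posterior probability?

account-recovery notice

Multiply each prior by the joint likelihood of the cue pattern (using 1 − P(present | H) for each absent cue):
  account-recovery notice: 0.142 × 0.56 × 0.87 × (1 − 0.10) × 0.45 = 0.028019
  survey request: 0.124 × 0.27 × 0.22 × (1 − 0.53) × 0.13 = 0.00045004
  newsletter: 0.278 × 0.28 × 0.18 × (1 − 0.27) × 0.66 = 0.0067506
  personal mail: 0.197 × 0.70 × 0.70 × (1 − 0.29) × 0.34 = 0.023302
  romance scam: 0.259 × 0.50 × 0.35 × (1 − 0.29) × 0.76 = 0.024457
Normalizing constant Z = 0.028019 + 0.00045004 + 0.0067506 + 0.023302 + 0.024457 = 0.082979.
P(account-recovery notice | evidence) ≈ 0.028019 / 0.082979 ≈ 0.338
P(survey request | evidence) ≈ 0.00045004 / 0.082979 ≈ 0.005
P(newsletter | evidence) ≈ 0.0067506 / 0.082979 ≈ 0.081
P(personal mail | evidence) ≈ 0.023302 / 0.082979 ≈ 0.281
P(romance scam | evidence) ≈ 0.024457 / 0.082979 ≈ 0.295
The largest is 0.338, so account-recovery notice is most probable.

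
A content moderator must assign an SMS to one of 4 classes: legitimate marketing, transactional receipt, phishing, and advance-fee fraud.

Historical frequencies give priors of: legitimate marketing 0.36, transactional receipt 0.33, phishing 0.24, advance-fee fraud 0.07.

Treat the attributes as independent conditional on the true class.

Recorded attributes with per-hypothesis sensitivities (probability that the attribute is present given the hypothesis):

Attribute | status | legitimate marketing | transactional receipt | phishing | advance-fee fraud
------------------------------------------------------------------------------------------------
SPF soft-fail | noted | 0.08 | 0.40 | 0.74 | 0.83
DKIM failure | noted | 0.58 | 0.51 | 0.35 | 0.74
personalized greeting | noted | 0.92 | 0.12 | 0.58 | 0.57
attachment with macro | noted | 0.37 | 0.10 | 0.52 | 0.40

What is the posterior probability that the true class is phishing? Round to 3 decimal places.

0.535

By Bayes' rule with conditional independence, the unnormalized weight for each hypothesis is prior × ∏ likelihoods:
  legitimate marketing: 0.36 × 0.08 × 0.58 × 0.92 × 0.37 = 0.005686
  transactional receipt: 0.33 × 0.40 × 0.51 × 0.12 × 0.10 = 0.00080784
  phishing: 0.24 × 0.74 × 0.35 × 0.58 × 0.52 = 0.018747
  advance-fee fraud: 0.07 × 0.83 × 0.74 × 0.57 × 0.40 = 0.0098026
Marginal likelihood of the evidence = 0.035044.
P(phishing | evidence) = 0.018747 / 0.035044 ≈ 0.535.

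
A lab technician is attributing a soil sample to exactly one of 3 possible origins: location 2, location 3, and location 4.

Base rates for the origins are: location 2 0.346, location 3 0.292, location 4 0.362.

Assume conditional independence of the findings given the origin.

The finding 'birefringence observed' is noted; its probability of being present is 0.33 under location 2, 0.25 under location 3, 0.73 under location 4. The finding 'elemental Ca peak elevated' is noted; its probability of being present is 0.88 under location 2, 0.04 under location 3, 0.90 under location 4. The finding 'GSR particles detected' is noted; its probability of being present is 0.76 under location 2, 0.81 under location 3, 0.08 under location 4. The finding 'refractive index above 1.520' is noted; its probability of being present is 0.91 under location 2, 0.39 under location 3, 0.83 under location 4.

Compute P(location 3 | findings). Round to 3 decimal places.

By Bayes' rule with conditional independence, the unnormalized weight for each hypothesis is prior × ∏ likelihoods:
  location 2: 0.346 × 0.33 × 0.88 × 0.76 × 0.91 = 0.069491
  location 3: 0.292 × 0.25 × 0.04 × 0.81 × 0.39 = 0.00092243
  location 4: 0.362 × 0.73 × 0.90 × 0.08 × 0.83 = 0.015792
Marginal likelihood of the evidence = 0.086205.
P(location 3 | evidence) = 0.00092243 / 0.086205 ≈ 0.011.

0.011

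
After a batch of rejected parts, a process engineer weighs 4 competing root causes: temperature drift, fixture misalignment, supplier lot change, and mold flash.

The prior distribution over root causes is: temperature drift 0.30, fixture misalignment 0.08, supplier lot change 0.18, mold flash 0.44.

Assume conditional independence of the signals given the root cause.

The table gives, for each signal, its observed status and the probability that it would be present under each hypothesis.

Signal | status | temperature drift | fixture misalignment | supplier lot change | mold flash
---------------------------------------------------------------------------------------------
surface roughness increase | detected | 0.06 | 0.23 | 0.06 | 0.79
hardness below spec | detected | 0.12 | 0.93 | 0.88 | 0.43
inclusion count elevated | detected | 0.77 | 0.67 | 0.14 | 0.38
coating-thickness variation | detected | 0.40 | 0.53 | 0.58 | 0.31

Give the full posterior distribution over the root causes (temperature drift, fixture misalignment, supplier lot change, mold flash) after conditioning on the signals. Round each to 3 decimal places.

0.026, 0.242, 0.031, 0.701

For each hypothesis, the unnormalized posterior weight is prior × product of the signal likelihoods:
  temperature drift: 0.30 × 0.06 × 0.12 × 0.77 × 0.40 = 0.00066528
  fixture misalignment: 0.08 × 0.23 × 0.93 × 0.67 × 0.53 = 0.0060765
  supplier lot change: 0.18 × 0.06 × 0.88 × 0.14 × 0.58 = 0.00077172
  mold flash: 0.44 × 0.79 × 0.43 × 0.38 × 0.31 = 0.017607
Marginal likelihood of the evidence = 0.025121.
P(temperature drift | evidence) = 0.00066528 / 0.025121 ≈ 0.026
P(fixture misalignment | evidence) = 0.0060765 / 0.025121 ≈ 0.242
P(supplier lot change | evidence) = 0.00077172 / 0.025121 ≈ 0.031
P(mold flash | evidence) = 0.017607 / 0.025121 ≈ 0.701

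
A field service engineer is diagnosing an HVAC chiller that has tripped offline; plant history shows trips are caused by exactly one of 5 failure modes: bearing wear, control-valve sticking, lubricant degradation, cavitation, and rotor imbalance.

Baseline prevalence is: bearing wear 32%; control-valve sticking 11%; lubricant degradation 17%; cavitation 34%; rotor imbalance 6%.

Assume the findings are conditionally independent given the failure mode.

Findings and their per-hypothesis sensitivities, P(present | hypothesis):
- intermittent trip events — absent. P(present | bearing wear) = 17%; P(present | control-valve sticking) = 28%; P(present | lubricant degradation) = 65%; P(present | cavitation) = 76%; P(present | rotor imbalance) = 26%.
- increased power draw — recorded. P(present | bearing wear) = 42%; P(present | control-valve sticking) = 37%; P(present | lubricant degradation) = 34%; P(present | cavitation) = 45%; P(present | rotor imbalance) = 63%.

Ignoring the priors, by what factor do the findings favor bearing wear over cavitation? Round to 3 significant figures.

3.23

Take the product of per-finding likelihoods under each hypothesis (using 1 − P(present | H) for each absent finding), then divide.
  bearing wear: (1 − 0.17) × 0.42 = 0.3486
  cavitation: (1 − 0.76) × 0.45 = 0.108
Bayes factor = 0.3486 / 0.108 ≈ 3.23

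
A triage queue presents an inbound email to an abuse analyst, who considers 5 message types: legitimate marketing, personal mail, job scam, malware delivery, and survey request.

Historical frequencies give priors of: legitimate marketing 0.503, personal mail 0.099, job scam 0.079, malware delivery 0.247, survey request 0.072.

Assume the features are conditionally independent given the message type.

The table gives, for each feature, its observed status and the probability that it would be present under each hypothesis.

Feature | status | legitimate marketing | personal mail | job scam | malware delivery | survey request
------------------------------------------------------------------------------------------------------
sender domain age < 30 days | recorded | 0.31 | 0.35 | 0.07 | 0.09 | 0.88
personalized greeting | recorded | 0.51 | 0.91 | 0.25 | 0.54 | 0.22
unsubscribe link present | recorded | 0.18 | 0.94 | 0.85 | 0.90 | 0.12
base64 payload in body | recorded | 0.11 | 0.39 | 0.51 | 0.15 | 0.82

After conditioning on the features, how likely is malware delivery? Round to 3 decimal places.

For each hypothesis, the unnormalized posterior weight is prior × product of the feature likelihoods:
  legitimate marketing: 0.503 × 0.31 × 0.51 × 0.18 × 0.11 = 0.0015746
  personal mail: 0.099 × 0.35 × 0.91 × 0.94 × 0.39 = 0.011559
  job scam: 0.079 × 0.07 × 0.25 × 0.85 × 0.51 = 0.00059931
  malware delivery: 0.247 × 0.09 × 0.54 × 0.90 × 0.15 = 0.0016206
  survey request: 0.072 × 0.88 × 0.22 × 0.12 × 0.82 = 0.0013716
Normalizing constant Z = 0.0015746 + 0.011559 + 0.00059931 + 0.0016206 + 0.0013716 = 0.016726.
P(malware delivery | evidence) = 0.0016206 / 0.016726 ≈ 0.097.

0.097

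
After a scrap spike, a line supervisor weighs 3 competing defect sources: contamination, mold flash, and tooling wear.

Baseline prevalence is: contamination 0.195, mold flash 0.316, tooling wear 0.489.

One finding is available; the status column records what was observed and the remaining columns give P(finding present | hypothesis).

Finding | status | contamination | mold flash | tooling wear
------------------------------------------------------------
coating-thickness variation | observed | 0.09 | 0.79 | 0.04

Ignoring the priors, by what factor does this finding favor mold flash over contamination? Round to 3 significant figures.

Likelihood of this finding under each hypothesis:
  mold flash: 0.79
  contamination: 0.09
Bayes factor = 0.79 / 0.09 ≈ 8.78

8.78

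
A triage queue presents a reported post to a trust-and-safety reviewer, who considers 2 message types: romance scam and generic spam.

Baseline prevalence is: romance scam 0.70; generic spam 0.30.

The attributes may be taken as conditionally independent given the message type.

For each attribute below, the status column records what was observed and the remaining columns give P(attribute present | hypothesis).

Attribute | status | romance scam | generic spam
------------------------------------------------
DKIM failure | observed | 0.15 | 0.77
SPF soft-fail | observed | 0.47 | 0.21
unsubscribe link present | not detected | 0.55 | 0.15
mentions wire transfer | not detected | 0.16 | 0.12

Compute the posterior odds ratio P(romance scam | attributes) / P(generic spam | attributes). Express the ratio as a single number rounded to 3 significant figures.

0.514

Unnormalized posterior weight (prior times the attribute likelihoods) for each of the two hypotheses (using 1 − P(present | H) for each absent attribute):
  romance scam: 0.70 × 0.15 × 0.47 × (1 − 0.55) × (1 − 0.16) = 0.018654
  generic spam: 0.30 × 0.77 × 0.21 × (1 − 0.15) × (1 − 0.12) = 0.036285
Odds(romance scam : generic spam) = 0.018654 / 0.036285 ≈ 0.514.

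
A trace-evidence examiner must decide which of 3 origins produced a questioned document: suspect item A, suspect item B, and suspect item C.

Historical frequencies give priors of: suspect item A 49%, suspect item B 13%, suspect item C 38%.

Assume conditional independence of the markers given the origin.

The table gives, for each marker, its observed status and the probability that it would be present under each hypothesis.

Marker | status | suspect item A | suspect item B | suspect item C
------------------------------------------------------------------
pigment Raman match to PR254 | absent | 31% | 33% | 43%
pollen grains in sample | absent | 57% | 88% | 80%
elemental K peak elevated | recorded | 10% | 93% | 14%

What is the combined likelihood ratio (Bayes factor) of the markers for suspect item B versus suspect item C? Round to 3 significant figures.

4.68

Joint likelihood of the marker pattern under each hypothesis (using 1 − P(present | H) for each absent marker):
  suspect item B: (1 − 0.33) × (1 − 0.88) × 0.93 = 0.074772
  suspect item C: (1 − 0.43) × (1 − 0.80) × 0.14 = 0.01596
Bayes factor = 0.074772 / 0.01596 ≈ 4.68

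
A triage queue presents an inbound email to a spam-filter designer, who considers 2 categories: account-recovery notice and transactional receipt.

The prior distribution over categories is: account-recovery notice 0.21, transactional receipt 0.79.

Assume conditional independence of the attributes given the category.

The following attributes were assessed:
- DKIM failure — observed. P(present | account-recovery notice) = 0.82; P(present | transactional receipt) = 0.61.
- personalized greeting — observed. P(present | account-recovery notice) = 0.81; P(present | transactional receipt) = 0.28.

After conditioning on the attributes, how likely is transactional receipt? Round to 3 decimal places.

0.492

For each hypothesis, the unnormalized posterior weight is prior × product of the attribute likelihoods:
  account-recovery notice: 0.21 × 0.82 × 0.81 = 0.13948
  transactional receipt: 0.79 × 0.61 × 0.28 = 0.13493
Marginal likelihood of the evidence = 0.27441.
P(transactional receipt | evidence) = 0.13493 / 0.27441 ≈ 0.492.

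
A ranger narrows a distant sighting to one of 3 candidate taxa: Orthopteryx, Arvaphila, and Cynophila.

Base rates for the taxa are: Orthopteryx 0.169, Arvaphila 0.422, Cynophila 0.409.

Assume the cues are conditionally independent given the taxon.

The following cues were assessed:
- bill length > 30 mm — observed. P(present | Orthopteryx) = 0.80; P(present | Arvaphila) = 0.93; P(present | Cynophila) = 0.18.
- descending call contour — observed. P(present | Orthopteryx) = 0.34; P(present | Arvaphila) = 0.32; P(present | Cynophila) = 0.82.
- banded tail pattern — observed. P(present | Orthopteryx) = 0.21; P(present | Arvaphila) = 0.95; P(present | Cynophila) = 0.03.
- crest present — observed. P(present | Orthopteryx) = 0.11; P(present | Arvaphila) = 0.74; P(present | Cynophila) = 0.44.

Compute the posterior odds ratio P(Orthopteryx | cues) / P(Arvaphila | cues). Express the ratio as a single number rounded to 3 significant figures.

0.0120

The normalizing constant cancels in an odds ratio, so compute prior × likelihood for the two hypotheses only:
  Orthopteryx: 0.169 × 0.80 × 0.34 × 0.21 × 0.11 = 0.0010619
  Arvaphila: 0.422 × 0.93 × 0.32 × 0.95 × 0.74 = 0.088288
Posterior odds = 0.0010619 / 0.088288 ≈ 0.0120.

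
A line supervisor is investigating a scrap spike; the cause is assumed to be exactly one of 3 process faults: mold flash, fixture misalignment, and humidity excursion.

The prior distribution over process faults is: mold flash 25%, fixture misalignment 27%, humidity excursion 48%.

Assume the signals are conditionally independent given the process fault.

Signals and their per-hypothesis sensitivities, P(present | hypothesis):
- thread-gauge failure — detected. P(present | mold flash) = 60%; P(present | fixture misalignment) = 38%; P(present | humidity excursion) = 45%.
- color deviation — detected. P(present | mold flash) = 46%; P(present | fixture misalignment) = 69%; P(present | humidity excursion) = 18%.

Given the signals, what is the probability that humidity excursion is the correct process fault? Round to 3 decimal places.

0.218

For each hypothesis, the unnormalized posterior weight is prior × product of the signal likelihoods:
  mold flash: 0.25 × 0.60 × 0.46 = 0.069
  fixture misalignment: 0.27 × 0.38 × 0.69 = 0.070794
  humidity excursion: 0.48 × 0.45 × 0.18 = 0.03888
Marginal likelihood of the evidence = 0.17867.
P(humidity excursion | evidence) = 0.03888 / 0.17867 ≈ 0.218.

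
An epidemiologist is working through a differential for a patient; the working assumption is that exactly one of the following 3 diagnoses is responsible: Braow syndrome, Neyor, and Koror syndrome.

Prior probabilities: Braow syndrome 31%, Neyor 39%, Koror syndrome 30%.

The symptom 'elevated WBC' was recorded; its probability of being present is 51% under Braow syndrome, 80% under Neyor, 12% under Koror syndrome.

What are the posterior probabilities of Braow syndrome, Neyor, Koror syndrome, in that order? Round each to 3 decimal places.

0.312, 0.616, 0.071

Multiply each prior by the likelihood of the symptom:
  Braow syndrome: 0.31 × 0.51 = 0.1581
  Neyor: 0.39 × 0.80 = 0.312
  Koror syndrome: 0.30 × 0.12 = 0.036
Normalizing constant Z = 0.1581 + 0.312 + 0.036 = 0.5061.
P(Braow syndrome | evidence) = 0.1581 / 0.5061 ≈ 0.312
P(Neyor | evidence) = 0.312 / 0.5061 ≈ 0.616
P(Koror syndrome | evidence) = 0.036 / 0.5061 ≈ 0.071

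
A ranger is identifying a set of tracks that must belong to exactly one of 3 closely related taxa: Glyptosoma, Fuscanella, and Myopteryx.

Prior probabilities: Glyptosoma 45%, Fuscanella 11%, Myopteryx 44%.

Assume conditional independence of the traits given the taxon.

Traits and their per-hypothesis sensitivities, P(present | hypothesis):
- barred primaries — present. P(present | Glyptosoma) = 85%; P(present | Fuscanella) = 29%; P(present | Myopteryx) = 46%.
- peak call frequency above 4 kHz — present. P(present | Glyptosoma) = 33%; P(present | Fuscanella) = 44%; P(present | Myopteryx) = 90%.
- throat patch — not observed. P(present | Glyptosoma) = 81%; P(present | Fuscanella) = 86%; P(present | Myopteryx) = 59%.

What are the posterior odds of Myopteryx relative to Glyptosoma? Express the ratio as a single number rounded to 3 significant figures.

3.11

Unnormalized posterior weight (prior times the trait likelihoods) for each of the two hypotheses (using 1 − P(present | H) for each absent trait):
  Myopteryx: 0.44 × 0.46 × 0.90 × (1 − 0.59) = 0.074686
  Glyptosoma: 0.45 × 0.85 × 0.33 × (1 − 0.81) = 0.023983
Odds(Myopteryx : Glyptosoma) = 0.074686 / 0.023983 ≈ 3.11.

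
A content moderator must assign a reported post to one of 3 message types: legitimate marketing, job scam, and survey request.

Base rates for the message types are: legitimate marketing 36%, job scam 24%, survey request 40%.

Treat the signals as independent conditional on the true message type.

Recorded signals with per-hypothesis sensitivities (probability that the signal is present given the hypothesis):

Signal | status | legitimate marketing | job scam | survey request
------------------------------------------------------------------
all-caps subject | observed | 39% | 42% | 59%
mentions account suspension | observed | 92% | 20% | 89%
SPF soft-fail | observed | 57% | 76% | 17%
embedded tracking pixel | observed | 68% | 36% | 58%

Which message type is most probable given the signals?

legitimate marketing

For each hypothesis, the unnormalized posterior weight is prior × product of the signal likelihoods:
  legitimate marketing: 0.36 × 0.39 × 0.92 × 0.57 × 0.68 = 0.050066
  job scam: 0.24 × 0.42 × 0.20 × 0.76 × 0.36 = 0.0055158
  survey request: 0.40 × 0.59 × 0.89 × 0.17 × 0.58 = 0.02071
Normalizing constant Z = 0.050066 + 0.0055158 + 0.02071 = 0.076291.
P(legitimate marketing | evidence) ≈ 0.050066 / 0.076291 ≈ 0.656
P(job scam | evidence) ≈ 0.0055158 / 0.076291 ≈ 0.072
P(survey request | evidence) ≈ 0.02071 / 0.076291 ≈ 0.271
The largest is 0.656, so legitimate marketing is most probable.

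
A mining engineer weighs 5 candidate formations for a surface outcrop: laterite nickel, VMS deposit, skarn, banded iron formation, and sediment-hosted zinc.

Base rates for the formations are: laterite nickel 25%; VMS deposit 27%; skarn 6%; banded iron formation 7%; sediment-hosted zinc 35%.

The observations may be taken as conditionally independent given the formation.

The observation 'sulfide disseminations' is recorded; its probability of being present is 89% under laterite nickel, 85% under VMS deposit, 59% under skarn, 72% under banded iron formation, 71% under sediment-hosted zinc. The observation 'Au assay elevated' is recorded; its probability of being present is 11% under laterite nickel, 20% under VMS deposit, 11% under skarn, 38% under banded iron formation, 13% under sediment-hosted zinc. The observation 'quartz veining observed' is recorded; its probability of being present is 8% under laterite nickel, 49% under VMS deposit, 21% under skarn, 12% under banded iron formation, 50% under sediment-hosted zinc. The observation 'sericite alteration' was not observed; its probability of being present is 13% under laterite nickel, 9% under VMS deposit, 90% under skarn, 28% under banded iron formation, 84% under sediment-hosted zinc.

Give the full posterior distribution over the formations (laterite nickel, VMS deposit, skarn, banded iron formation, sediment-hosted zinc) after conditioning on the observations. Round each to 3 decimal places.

0.064, 0.773, 0.003, 0.062, 0.098

By Bayes' rule with conditional independence, the unnormalized weight for each hypothesis is prior × ∏ likelihoods (using 1 − P(present | H) for each absent observation):
  laterite nickel: 0.25 × 0.89 × 0.11 × 0.08 × (1 − 0.13) = 0.0017035
  VMS deposit: 0.27 × 0.85 × 0.20 × 0.49 × (1 − 0.09) = 0.020467
  skarn: 0.06 × 0.59 × 0.11 × 0.21 × (1 − 0.90) = 8.1774e-05
  banded iron formation: 0.07 × 0.72 × 0.38 × 0.12 × (1 − 0.28) = 0.0016547
  sediment-hosted zinc: 0.35 × 0.71 × 0.13 × 0.50 × (1 − 0.84) = 0.0025844
The unnormalized weights sum to 0.026491.
P(laterite nickel | evidence) = 0.0017035 / 0.026491 ≈ 0.064
P(VMS deposit | evidence) = 0.020467 / 0.026491 ≈ 0.773
P(skarn | evidence) = 8.1774e-05 / 0.026491 ≈ 0.003
P(banded iron formation | evidence) = 0.0016547 / 0.026491 ≈ 0.062
P(sediment-hosted zinc | evidence) = 0.0025844 / 0.026491 ≈ 0.098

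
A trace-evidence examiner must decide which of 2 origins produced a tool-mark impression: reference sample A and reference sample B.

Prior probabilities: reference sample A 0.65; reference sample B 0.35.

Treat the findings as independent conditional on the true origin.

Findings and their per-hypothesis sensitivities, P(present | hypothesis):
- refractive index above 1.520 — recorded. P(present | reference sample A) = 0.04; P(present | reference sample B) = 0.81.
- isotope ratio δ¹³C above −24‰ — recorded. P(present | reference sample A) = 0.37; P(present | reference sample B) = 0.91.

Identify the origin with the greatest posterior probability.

By Bayes' rule with conditional independence, the unnormalized weight for each hypothesis is prior × ∏ likelihoods:
  reference sample A: 0.65 × 0.04 × 0.37 = 0.00962
  reference sample B: 0.35 × 0.81 × 0.91 = 0.25798
Normalizing constant Z = 0.00962 + 0.25798 = 0.2676.
P(reference sample A | evidence) ≈ 0.00962 / 0.2676 ≈ 0.036
P(reference sample B | evidence) ≈ 0.25798 / 0.2676 ≈ 0.964
The largest is 0.964, so reference sample B is most probable.

reference sample B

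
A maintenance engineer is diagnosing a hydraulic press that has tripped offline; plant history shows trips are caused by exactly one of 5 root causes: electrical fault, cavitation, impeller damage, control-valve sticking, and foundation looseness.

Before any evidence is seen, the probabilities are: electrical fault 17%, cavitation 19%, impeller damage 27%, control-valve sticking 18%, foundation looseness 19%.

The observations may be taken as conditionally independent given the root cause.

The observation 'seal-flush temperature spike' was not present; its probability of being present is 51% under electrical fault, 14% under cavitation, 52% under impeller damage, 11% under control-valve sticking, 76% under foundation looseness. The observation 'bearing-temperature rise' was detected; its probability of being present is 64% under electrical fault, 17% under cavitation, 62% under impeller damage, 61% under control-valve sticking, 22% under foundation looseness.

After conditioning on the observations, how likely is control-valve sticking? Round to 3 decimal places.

By Bayes' rule with conditional independence, the unnormalized weight for each hypothesis is prior × ∏ likelihoods (using 1 − P(present | H) for each absent observation):
  electrical fault: 0.17 × (1 − 0.51) × 0.64 = 0.053312
  cavitation: 0.19 × (1 − 0.14) × 0.17 = 0.027778
  impeller damage: 0.27 × (1 − 0.52) × 0.62 = 0.080352
  control-valve sticking: 0.18 × (1 − 0.11) × 0.61 = 0.097722
  foundation looseness: 0.19 × (1 − 0.76) × 0.22 = 0.010032
Normalizing constant Z = 0.053312 + 0.027778 + 0.080352 + 0.097722 + 0.010032 = 0.2692.
P(control-valve sticking | evidence) = 0.097722 / 0.2692 ≈ 0.363.

0.363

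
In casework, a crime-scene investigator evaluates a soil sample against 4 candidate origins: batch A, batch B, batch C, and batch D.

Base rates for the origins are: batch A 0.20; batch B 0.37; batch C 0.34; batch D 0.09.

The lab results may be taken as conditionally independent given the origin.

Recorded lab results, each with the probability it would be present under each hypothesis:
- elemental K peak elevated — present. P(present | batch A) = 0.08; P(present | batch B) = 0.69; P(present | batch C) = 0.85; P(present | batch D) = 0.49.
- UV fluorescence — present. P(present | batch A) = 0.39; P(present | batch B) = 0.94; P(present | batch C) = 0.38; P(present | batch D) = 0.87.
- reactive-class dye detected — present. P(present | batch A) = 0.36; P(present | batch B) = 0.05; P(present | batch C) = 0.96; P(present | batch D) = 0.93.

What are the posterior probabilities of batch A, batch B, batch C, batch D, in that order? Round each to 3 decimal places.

For each hypothesis, the unnormalized posterior weight is prior × product of the lab result likelihoods:
  batch A: 0.20 × 0.08 × 0.39 × 0.36 = 0.0022464
  batch B: 0.37 × 0.69 × 0.94 × 0.05 = 0.011999
  batch C: 0.34 × 0.85 × 0.38 × 0.96 = 0.10543
  batch D: 0.09 × 0.49 × 0.87 × 0.93 = 0.035681
Marginal likelihood of the evidence = 0.15535.
P(batch A | evidence) = 0.0022464 / 0.15535 ≈ 0.014
P(batch B | evidence) = 0.011999 / 0.15535 ≈ 0.077
P(batch C | evidence) = 0.10543 / 0.15535 ≈ 0.679
P(batch D | evidence) = 0.035681 / 0.15535 ≈ 0.230

0.014, 0.077, 0.679, 0.230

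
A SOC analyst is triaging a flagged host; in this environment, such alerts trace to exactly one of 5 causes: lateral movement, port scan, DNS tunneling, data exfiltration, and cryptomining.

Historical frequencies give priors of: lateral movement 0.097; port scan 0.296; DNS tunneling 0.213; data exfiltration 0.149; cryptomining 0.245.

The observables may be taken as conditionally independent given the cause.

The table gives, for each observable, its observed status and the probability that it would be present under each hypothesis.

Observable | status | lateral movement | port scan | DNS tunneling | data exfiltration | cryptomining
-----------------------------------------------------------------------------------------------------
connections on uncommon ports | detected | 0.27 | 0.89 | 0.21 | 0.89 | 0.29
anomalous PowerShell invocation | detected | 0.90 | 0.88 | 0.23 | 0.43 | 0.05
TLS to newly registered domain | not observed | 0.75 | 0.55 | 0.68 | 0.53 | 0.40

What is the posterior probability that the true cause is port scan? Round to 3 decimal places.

0.732

By Bayes' rule with conditional independence, the unnormalized weight for each hypothesis is prior × ∏ likelihoods (using 1 − P(present | H) for each absent observable):
  lateral movement: 0.097 × 0.27 × 0.90 × (1 − 0.75) = 0.0058928
  port scan: 0.296 × 0.89 × 0.88 × (1 − 0.55) = 0.10432
  DNS tunneling: 0.213 × 0.21 × 0.23 × (1 − 0.68) = 0.0032921
  data exfiltration: 0.149 × 0.89 × 0.43 × (1 − 0.53) = 0.0268
  cryptomining: 0.245 × 0.29 × 0.05 × (1 − 0.40) = 0.0021315
The unnormalized weights sum to 0.14244.
P(port scan | evidence) = 0.10432 / 0.14244 ≈ 0.732.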